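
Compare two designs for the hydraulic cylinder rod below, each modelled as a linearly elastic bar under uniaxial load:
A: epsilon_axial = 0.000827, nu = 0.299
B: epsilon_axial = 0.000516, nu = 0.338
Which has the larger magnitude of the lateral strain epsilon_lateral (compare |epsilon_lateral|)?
Model: a linearly elastic bar under uniaxial load, so epsilon_lateral = -nu·epsilon_axial (SI units).
  A: epsilon_lateral = -(0.299 × 0.000827) = -0.0002473
  B: epsilon_lateral = -(0.338 × 0.000516) = -0.0001744
|epsilon_lateral|: A = 0.0002473, B = 0.0001744, so A is larger in magnitude.
Final answer: A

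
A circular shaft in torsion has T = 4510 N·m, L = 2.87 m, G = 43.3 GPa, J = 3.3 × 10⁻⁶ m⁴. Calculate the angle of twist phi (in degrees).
Model: a circular shaft in torsion, so phi = (T·L) / (G·J).
Convert to SI units:
  G = 43.3 GPa = 4.33 × 10¹⁰ Pa
Substitute:
  phi = (4510 × 2.87) / ((4.33 × 10¹⁰) × (3.3 × 10⁻⁶))
  phi = 0.09059 rad
Convert to degrees: phi = 0.09059 × 180/π = 5.19°
Final answer: phi = 5.19°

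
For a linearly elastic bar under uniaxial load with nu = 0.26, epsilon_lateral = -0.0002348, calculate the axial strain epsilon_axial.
Model: a linearly elastic bar under uniaxial load, so epsilon_lateral = -nu·epsilon_axial.
Solve for epsilon_axial: epsilon_axial = -epsilon_lateral / nu.
Substitute:
  epsilon_axial = -(-0.0002348) / 0.26
  epsilon_axial = 0.0009031
Final answer: epsilon_axial = 0.0009031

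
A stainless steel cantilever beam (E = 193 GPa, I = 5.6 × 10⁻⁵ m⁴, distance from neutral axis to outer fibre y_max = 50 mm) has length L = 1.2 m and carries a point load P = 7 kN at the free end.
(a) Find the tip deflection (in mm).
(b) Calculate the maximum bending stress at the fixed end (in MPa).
(a) Tip deflection of a cantilever with an end point load: δ = P·L^3 / (3·E·I). Convert P = 7 kN = 7000 N, E = 193 GPa = 1.93 × 10¹¹ Pa.
  δ = (7000 × 1.2^3) / (3 × (1.93 × 10¹¹) × (5.6 × 10⁻⁵)) = 0.0003731 m = 0.3731 mm
(b) Maximum bending moment at the fixed end: M = P·L = 7000 × 1.2 = 8400 N·m. Convert y_max = 50 mm = 0.05 m.
  σ = M·y_max / I = (8400 × 0.05) / (5.6 × 10⁻⁵) = 7.5 × 10⁶ Pa = 7.5 MPa
Final answer: (a) δ = 0.3731 mm, (b) σ = 7.5 MPa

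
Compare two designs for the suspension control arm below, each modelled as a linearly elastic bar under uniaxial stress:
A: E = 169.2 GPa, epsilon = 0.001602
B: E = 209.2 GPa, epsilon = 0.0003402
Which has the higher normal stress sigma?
Model: a linearly elastic bar under uniaxial stress, so sigma = E·epsilon (SI units).
  A: sigma = (1.692 × 10¹¹) × 0.001602 = 2.711 × 10⁸ Pa = 271.1 MPa
  B: sigma = (2.092 × 10¹¹) × 0.0003402 = 7.117 × 10⁷ Pa = 71.17 MPa
271.1 MPa > 71.17 MPa, so A is larger.
Final answer: A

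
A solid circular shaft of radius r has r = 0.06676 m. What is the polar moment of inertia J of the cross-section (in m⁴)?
Model: a solid circular shaft of radius r, so J = (π·r^4) / 2.
Substitute:
  J = (π × 0.06676^4) / 2
  J = 3.12 × 10⁻⁵ m⁴
Final answer: J = 3.12 × 10⁻⁵ m⁴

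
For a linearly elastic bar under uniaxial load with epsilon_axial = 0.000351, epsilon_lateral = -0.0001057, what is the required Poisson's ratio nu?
Model: a linearly elastic bar under uniaxial load, so epsilon_lateral = -nu·epsilon_axial.
Solve for nu: nu = -epsilon_lateral / epsilon_axial.
Substitute:
  nu = -(-0.0001057) / 0.000351
  nu = 0.3011
Final answer: nu = 0.3011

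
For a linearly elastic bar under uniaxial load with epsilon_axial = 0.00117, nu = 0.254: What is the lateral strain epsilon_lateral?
Model: a linearly elastic bar under uniaxial load, so epsilon_lateral = -nu·epsilon_axial.
Substitute:
  epsilon_lateral = -(0.254 × 0.00117)
  epsilon_lateral = -0.0002972
Final answer: epsilon_lateral = -0.0002972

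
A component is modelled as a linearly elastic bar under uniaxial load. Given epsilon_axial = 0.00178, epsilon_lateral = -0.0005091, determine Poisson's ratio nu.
Model: a linearly elastic bar under uniaxial load, so epsilon_lateral = -nu·epsilon_axial.
Solve for nu: nu = -epsilon_lateral / epsilon_axial.
Substitute:
  nu = -(-0.0005091) / 0.00178
  nu = 0.286
Final answer: nu = 0.286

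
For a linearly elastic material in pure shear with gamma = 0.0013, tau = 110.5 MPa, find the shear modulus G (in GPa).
Model: a linearly elastic material in pure shear, so tau = G·gamma.
Solve for G: G = tau / gamma.
Convert to SI units:
  tau = 110.5 MPa = 1.105 × 10⁸ Pa
Substitute:
  G = (1.105 × 10⁸) / 0.0013
  G = 8.5 × 10¹⁰ Pa
Convert: G = 8.5 × 10¹⁰ Pa = 85 GPa
Final answer: G = 85 GPa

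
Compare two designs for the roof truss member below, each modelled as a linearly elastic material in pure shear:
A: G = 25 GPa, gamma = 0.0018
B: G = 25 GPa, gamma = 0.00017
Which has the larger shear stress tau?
Model: a linearly elastic material in pure shear, so tau = G·gamma (SI units).
  A: tau = (2.5 × 10¹⁰) × 0.0018 = 4.5 × 10⁷ Pa = 45 MPa
  B: tau = (2.5 × 10¹⁰) × 0.00017 = 4.25 × 10⁶ Pa = 4.25 MPa
45 MPa > 4.25 MPa, so A is larger.
Final answer: A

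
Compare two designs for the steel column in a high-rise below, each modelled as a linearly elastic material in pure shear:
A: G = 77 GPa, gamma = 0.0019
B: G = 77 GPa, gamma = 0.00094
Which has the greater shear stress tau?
Model: a linearly elastic material in pure shear, so tau = G·gamma (SI units).
  A: tau = (7.7 × 10¹⁰) × 0.0019 = 1.463 × 10⁸ Pa = 146.3 MPa
  B: tau = (7.7 × 10¹⁰) × 0.00094 = 7.238 × 10⁷ Pa = 72.38 MPa
146.3 MPa > 72.38 MPa, so A is larger.
Final answer: A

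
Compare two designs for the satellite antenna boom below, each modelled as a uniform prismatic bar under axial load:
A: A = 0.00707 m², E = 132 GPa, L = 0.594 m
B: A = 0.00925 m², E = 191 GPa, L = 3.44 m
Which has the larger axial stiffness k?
Model: a uniform prismatic bar under axial load, so k = (A·E) / L (SI units).
  A: k = (0.00707 × (1.32 × 10¹¹)) / 0.594 = 1.571 × 10⁹ N/m = 1571 MN/m
  B: k = (0.00925 × (1.91 × 10¹¹)) / 3.44 = 5.136 × 10⁸ N/m = 513.6 MN/m
1571 MN/m > 513.6 MN/m, so A is larger.
Final answer: A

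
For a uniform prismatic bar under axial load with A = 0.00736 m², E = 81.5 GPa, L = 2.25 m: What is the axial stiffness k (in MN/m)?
Model: a uniform prismatic bar under axial load, so k = (A·E) / L.
Convert to SI units:
  E = 81.5 GPa = 8.15 × 10¹⁰ Pa
Substitute:
  k = (0.00736 × (8.15 × 10¹⁰)) / 2.25
  k = 2.666 × 10⁸ N/m
Convert: k = 2.666 × 10⁸ N/m = 266.6 MN/m
Final answer: k = 266.6 MN/m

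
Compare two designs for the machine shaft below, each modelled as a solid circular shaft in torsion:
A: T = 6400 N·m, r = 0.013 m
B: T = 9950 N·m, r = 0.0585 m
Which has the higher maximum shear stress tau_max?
Model: a solid circular shaft in torsion, so tau_max = (2·T) / (π·r^3) (SI units).
  A: tau_max = (2 × 6400) / (π × 0.013^3) = 1.855 × 10⁹ Pa = 1855 MPa
  B: tau_max = (2 × 9950) / (π × 0.0585^3) = 3.164 × 10⁷ Pa = 31.64 MPa
1855 MPa > 31.64 MPa, so A is larger.
Final answer: A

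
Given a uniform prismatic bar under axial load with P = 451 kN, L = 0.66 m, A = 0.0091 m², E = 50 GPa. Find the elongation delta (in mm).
Model: a uniform prismatic bar under axial load, so delta = (P·L) / (A·E).
Convert to SI units:
  P = 451 kN = 451000 N
  E = 50 GPa = 5 × 10¹⁰ Pa
Substitute:
  delta = (451000 × 0.66) / (0.0091 × (5 × 10¹⁰))
  delta = 0.0006542 m
Convert: delta = 0.0006542 m = 0.6542 mm
Final answer: delta = 0.6542 mm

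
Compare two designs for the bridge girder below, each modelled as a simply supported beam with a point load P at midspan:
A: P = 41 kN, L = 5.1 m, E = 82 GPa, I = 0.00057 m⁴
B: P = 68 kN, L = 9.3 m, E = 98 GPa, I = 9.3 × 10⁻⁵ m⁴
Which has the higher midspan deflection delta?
Model: a simply supported beam with a point load P at midspan, so delta = (P·L^3) / (48·E·I) (SI units).
  A: delta = (41000 × 5.1^3) / (48 × (8.2 × 10¹⁰) × 0.00057) = 0.002424 m = 2.424 mm
  B: delta = (68000 × 9.3^3) / (48 × (9.8 × 10¹⁰) × (9.3 × 10⁻⁵)) = 0.125 m = 125 mm
125 mm > 2.424 mm, so B is larger.
Final answer: B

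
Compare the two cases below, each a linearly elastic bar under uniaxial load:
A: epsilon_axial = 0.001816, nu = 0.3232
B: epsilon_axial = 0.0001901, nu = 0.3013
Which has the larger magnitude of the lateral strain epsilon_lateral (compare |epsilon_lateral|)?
Model: a linearly elastic bar under uniaxial load, so epsilon_lateral = -nu·epsilon_axial (SI units).
  A: epsilon_lateral = -(0.3232 × 0.001816) = -0.0005869
  B: epsilon_lateral = -(0.3013 × 0.0001901) = -5.728 × 10⁻⁵
|epsilon_lateral|: A = 0.0005869, B = 5.728 × 10⁻⁵, so A is larger in magnitude.
Final answer: A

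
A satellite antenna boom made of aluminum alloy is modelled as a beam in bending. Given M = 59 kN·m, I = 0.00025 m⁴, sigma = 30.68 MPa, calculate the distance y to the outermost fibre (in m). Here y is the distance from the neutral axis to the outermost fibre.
Model: a beam in bending, so sigma = (M·y) / I.
Solve for y: y = (sigma·I) / M.
Convert to SI units:
  M = 59 kN·m = 59000 N·m
  sigma = 30.68 MPa = 3.068 × 10⁷ Pa
Substitute:
  y = ((3.068 × 10⁷) × 0.00025) / 59000
  y = 0.13 m
Final answer: y = 0.13 m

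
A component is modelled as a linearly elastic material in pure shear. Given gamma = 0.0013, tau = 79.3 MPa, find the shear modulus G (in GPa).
Model: a linearly elastic material in pure shear, so tau = G·gamma.
Solve for G: G = tau / gamma.
Convert to SI units:
  tau = 79.3 MPa = 7.93 × 10⁷ Pa
Substitute:
  G = (7.93 × 10⁷) / 0.0013
  G = 6.1 × 10¹⁰ Pa
Convert: G = 6.1 × 10¹⁰ Pa = 61 GPa
Final answer: G = 61 GPa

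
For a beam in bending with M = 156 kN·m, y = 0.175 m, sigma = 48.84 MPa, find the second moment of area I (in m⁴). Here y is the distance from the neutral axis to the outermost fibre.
Model: a beam in bending, so sigma = (M·y) / I.
Solve for I: I = (M·y) / sigma.
Convert to SI units:
  M = 156 kN·m = 156000 N·m
  sigma = 48.84 MPa = 4.884 × 10⁷ Pa
Substitute:
  I = (156000 × 0.175) / (4.884 × 10⁷)
  I = 0.000559 m⁴
Final answer: I = 0.000559 m⁴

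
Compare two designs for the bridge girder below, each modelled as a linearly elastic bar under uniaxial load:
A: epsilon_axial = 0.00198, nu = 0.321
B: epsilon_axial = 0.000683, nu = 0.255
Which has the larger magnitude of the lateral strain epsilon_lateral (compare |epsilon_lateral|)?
Model: a linearly elastic bar under uniaxial load, so epsilon_lateral = -nu·epsilon_axial (SI units).
  A: epsilon_lateral = -(0.321 × 0.00198) = -0.0006356
  B: epsilon_lateral = -(0.255 × 0.000683) = -0.0001742
|epsilon_lateral|: A = 0.0006356, B = 0.0001742, so A is larger in magnitude.
Final answer: A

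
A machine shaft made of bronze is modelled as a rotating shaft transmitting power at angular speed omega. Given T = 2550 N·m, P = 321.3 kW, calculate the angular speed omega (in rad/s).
Model: a rotating shaft transmitting power at angular speed omega, so P = T·omega.
Solve for omega: omega = P / T.
Convert to SI units:
  P = 321.3 kW = 321300 W
Substitute:
  omega = 321300 / 2550
  omega = 126 rad/s
Final answer: omega = 126 rad/s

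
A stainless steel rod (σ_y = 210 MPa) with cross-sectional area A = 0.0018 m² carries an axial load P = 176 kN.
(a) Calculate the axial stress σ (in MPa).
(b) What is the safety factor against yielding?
(a) Axial stress σ = P/A. Convert P = 176 kN = 176000 N.
  σ = 176000 / 0.0018 = 9.778 × 10⁷ Pa = 97.78 MPa
(b) Safety factor SF = σ_y/σ = 210 / 97.78 = 2.148
Final answer: (a) σ = 97.78 MPa, (b) SF = 2.148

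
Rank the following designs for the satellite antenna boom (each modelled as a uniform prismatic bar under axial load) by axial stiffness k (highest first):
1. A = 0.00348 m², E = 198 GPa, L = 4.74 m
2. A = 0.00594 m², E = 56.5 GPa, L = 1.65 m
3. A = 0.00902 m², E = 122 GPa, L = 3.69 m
Model: a uniform prismatic bar under axial load, so k = (A·E) / L (SI units).
  Case 1: k = (0.00348 × (1.98 × 10¹¹)) / 4.74 = 1.454 × 10⁸ N/m = 145.4 MN/m
  Case 2: k = (0.00594 × (5.65 × 10¹⁰)) / 1.65 = 2.034 × 10⁸ N/m = 203.4 MN/m
  Case 3: k = (0.00902 × (1.22 × 10¹¹)) / 3.69 = 2.982 × 10⁸ N/m = 298.2 MN/m
Ordering: 298.2 MN/m (case 3) > 203.4 MN/m (case 2) > 145.4 MN/m (case 1)
Final answer: 3, 2, 1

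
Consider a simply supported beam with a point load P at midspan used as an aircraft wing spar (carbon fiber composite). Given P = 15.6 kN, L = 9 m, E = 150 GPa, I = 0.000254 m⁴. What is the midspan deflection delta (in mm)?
Model: a simply supported beam with a point load P at midspan, so delta = (P·L^3) / (48·E·I).
Convert to SI units:
  P = 15.6 kN = 15600 N
  E = 150 GPa = 1.5 × 10¹¹ Pa
Substitute:
  delta = (15600 × 9^3) / (48 × (1.5 × 10¹¹) × 0.000254)
  delta = 0.006219 m
Convert: delta = 0.006219 m = 6.219 mm
Final answer: delta = 6.219 mm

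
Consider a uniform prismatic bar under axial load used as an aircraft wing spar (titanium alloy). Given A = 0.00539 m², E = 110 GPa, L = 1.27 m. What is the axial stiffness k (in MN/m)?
Model: a uniform prismatic bar under axial load, so k = (A·E) / L.
Convert to SI units:
  E = 110 GPa = 1.1 × 10¹¹ Pa
Substitute:
  k = (0.00539 × (1.1 × 10¹¹)) / 1.27
  k = 4.669 × 10⁸ N/m
Convert: k = 4.669 × 10⁸ N/m = 466.9 MN/m
Final answer: k = 466.9 MN/m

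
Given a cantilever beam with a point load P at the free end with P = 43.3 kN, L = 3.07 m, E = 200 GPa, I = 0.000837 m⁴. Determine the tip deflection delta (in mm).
Model: a cantilever beam with a point load P at the free end, so delta = (P·L^3) / (3·E·I).
Convert to SI units:
  P = 43.3 kN = 43300 N
  E = 200 GPa = 2 × 10¹¹ Pa
Substitute:
  delta = (43300 × 3.07^3) / (3 × (2 × 10¹¹) × 0.000837)
  delta = 0.002495 m
Convert: delta = 0.002495 m = 2.495 mm
Final answer: delta = 2.495 mm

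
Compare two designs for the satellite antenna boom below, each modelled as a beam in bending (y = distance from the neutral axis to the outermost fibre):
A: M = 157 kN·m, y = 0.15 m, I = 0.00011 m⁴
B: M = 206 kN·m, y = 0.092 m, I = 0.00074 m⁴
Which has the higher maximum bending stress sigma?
Model: a beam in bending (y = distance from the neutral axis to the outermost fibre), so sigma = (M·y) / I (SI units).
  A: sigma = (157000 × 0.15) / 0.00011 = 2.141 × 10⁸ Pa = 214.1 MPa
  B: sigma = (206000 × 0.092) / 0.00074 = 2.561 × 10⁷ Pa = 25.61 MPa
214.1 MPa > 25.61 MPa, so A is larger.
Final answer: A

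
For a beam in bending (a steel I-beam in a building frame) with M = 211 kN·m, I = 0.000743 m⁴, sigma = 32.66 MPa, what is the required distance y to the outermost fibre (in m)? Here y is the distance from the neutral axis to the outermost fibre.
Model: a beam in bending, so sigma = (M·y) / I.
Solve for y: y = (sigma·I) / M.
Convert to SI units:
  M = 211 kN·m = 211000 N·m
  sigma = 32.66 MPa = 3.266 × 10⁷ Pa
Substitute:
  y = ((3.266 × 10⁷) × 0.000743) / 211000
  y = 0.115 m
Final answer: y = 0.115 m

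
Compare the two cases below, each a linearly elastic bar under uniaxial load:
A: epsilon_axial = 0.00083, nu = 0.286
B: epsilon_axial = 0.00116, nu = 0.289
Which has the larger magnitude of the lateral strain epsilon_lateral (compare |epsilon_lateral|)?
Model: a linearly elastic bar under uniaxial load, so epsilon_lateral = -nu·epsilon_axial (SI units).
  A: epsilon_lateral = -(0.286 × 0.00083) = -0.0002374
  B: epsilon_lateral = -(0.289 × 0.00116) = -0.0003352
|epsilon_lateral|: A = 0.0002374, B = 0.0003352, so B is larger in magnitude.
Final answer: B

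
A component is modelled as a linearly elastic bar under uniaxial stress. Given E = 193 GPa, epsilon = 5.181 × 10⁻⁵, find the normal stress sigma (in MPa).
Model: a linearly elastic bar under uniaxial stress, so epsilon = sigma / E.
Solve for sigma: sigma = epsilon·E.
Convert to SI units:
  E = 193 GPa = 1.93 × 10¹¹ Pa
Substitute:
  sigma = (5.181 × 10⁻⁵) × (1.93 × 10¹¹)
  sigma = 9.999 × 10⁶ Pa
Convert: sigma = 9.999 × 10⁶ Pa = 9.999 MPa
Final answer: sigma = 9.999 MPa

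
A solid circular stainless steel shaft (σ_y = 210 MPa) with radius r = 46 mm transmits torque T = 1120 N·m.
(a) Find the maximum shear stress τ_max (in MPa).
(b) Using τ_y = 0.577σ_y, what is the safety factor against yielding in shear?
(a) For a solid circular shaft, τ_max = T·r/J with J = π·r^4/2, i.e. τ_max = 2·T / (π·r^3). Convert r = 46 mm = 0.046 m.
  τ_max = (2 × 1120) / (π × 0.046^3) = 7.325 × 10⁶ Pa = 7.325 MPa
(b) τ_y = 0.577 × 210 = 121.17 MPa
  SF = τ_y/τ_max = 121.17 / 7.325 = 16.54
Final answer: (a) τ_max = 7.325 MPa, (b) SF = 16.54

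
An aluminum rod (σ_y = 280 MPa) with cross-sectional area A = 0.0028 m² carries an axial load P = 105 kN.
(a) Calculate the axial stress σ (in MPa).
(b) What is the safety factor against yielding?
(a) Axial stress σ = P/A. Convert P = 105 kN = 105000 N.
  σ = 105000 / 0.0028 = 3.75 × 10⁷ Pa = 37.5 MPa
(b) Safety factor SF = σ_y/σ = 280 / 37.5 = 7.467
Final answer: (a) σ = 37.5 MPa, (b) SF = 7.467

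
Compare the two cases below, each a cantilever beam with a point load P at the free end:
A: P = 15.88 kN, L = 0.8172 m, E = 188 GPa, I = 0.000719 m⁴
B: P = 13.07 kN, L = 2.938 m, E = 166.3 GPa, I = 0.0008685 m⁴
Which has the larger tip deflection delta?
Model: a cantilever beam with a point load P at the free end, so delta = (P·L^3) / (3·E·I) (SI units).
  A: delta = (15880 × 0.8172^3) / (3 × (1.88 × 10¹¹) × 0.000719) = 2.137 × 10⁻⁵ m = 0.02137 mm
  B: delta = (13070 × 2.938^3) / (3 × (1.663 × 10¹¹) × 0.0008685) = 0.000765 m = 0.765 mm
0.765 mm > 0.02137 mm, so B is larger.
Final answer: B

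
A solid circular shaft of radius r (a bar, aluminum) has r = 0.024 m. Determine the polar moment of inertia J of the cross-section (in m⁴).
Model: a solid circular shaft of radius r, so J = (π·r^4) / 2.
Substitute:
  J = (π × 0.024^4) / 2
  J = 5.212 × 10⁻⁷ m⁴
Final answer: J = 5.212 × 10⁻⁷ m⁴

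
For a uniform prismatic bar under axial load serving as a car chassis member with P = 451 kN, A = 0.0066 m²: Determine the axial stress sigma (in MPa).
Model: a uniform prismatic bar under axial load, so sigma = P / A.
Convert to SI units:
  P = 451 kN = 451000 N
Substitute:
  sigma = 451000 / 0.0066
  sigma = 6.833 × 10⁷ Pa
Convert: sigma = 6.833 × 10⁷ Pa = 68.33 MPa
Final answer: sigma = 68.33 MPa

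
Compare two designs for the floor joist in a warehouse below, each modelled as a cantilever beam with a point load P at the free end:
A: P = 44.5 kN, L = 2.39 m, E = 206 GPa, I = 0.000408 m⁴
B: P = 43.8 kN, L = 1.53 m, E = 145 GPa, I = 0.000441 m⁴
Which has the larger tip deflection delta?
Model: a cantilever beam with a point load P at the free end, so delta = (P·L^3) / (3·E·I) (SI units).
  A: delta = (44500 × 2.39^3) / (3 × (2.06 × 10¹¹) × 0.000408) = 0.002409 m = 2.409 mm
  B: delta = (43800 × 1.53^3) / (3 × (1.45 × 10¹¹) × 0.000441) = 0.0008178 m = 0.8178 mm
2.409 mm > 0.8178 mm, so A is larger.
Final answer: A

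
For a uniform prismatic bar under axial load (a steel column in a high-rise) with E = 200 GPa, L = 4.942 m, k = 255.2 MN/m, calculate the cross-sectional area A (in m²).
Model: a uniform prismatic bar under axial load, so k = (A·E) / L.
Solve for A: A = (k·L) / E.
Convert to SI units:
  E = 200 GPa = 2 × 10¹¹ Pa
  k = 255.2 MN/m = 2.552 × 10⁸ N/m
Substitute:
  A = ((2.552 × 10⁸) × 4.942) / (2 × 10¹¹)
  A = 0.006306 m²
Final answer: A = 0.006306 m²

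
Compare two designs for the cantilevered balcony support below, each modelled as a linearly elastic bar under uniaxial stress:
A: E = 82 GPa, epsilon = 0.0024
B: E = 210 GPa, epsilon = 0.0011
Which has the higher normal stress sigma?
Model: a linearly elastic bar under uniaxial stress, so sigma = E·epsilon (SI units).
  A: sigma = (8.2 × 10¹⁰) × 0.0024 = 1.968 × 10⁸ Pa = 196.8 MPa
  B: sigma = (2.1 × 10¹¹) × 0.0011 = 2.31 × 10⁸ Pa = 231 MPa
231 MPa > 196.8 MPa, so B is larger.
Final answer: B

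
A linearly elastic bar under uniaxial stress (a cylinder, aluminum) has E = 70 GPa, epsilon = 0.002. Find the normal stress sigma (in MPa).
Model: a linearly elastic bar under uniaxial stress, so sigma = E·epsilon.
Convert to SI units:
  E = 70 GPa = 7 × 10¹⁰ Pa
Substitute:
  sigma = (7 × 10¹⁰) × 0.002
  sigma = 1.4 × 10⁸ Pa
Convert: sigma = 1.4 × 10⁸ Pa = 140 MPa
Final answer: sigma = 140 MPa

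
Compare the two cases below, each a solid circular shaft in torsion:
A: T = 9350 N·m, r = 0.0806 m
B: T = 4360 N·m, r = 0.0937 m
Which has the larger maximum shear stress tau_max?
Model: a solid circular shaft in torsion, so tau_max = (2·T) / (π·r^3) (SI units).
  A: tau_max = (2 × 9350) / (π × 0.0806^3) = 1.137 × 10⁷ Pa = 11.37 MPa
  B: tau_max = (2 × 4360) / (π × 0.0937^3) = 3.374 × 10⁶ Pa = 3.374 MPa
11.37 MPa > 3.374 MPa, so A is larger.
Final answer: A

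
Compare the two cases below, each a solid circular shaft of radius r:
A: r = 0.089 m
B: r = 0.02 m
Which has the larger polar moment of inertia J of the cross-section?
Model: a solid circular shaft of radius r, so J = (π·r^4) / 2 (SI units).
  A: J = (π × 0.089^4) / 2 = 9.856 × 10⁻⁵ m⁴
  B: J = (π × 0.02^4) / 2 = 2.513 × 10⁻⁷ m⁴
9.856 × 10⁻⁵ m⁴ > 2.513 × 10⁻⁷ m⁴, so A is larger.
Final answer: A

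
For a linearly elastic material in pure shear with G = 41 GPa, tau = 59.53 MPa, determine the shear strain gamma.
Model: a linearly elastic material in pure shear, so tau = G·gamma.
Solve for gamma: gamma = tau / G.
Convert to SI units:
  G = 41 GPa = 4.1 × 10¹⁰ Pa
  tau = 59.53 MPa = 5.953 × 10⁷ Pa
Substitute:
  gamma = (5.953 × 10⁷) / (4.1 × 10¹⁰)
  gamma = 0.001452
Final answer: gamma = 0.001452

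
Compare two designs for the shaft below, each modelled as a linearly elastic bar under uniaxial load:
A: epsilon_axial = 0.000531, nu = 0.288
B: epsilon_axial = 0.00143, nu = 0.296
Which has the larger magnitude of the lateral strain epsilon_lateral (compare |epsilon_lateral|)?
Model: a linearly elastic bar under uniaxial load, so epsilon_lateral = -nu·epsilon_axial (SI units).
  A: epsilon_lateral = -(0.288 × 0.000531) = -0.0001529
  B: epsilon_lateral = -(0.296 × 0.00143) = -0.0004233
|epsilon_lateral|: A = 0.0001529, B = 0.0004233, so B is larger in magnitude.
Final answer: B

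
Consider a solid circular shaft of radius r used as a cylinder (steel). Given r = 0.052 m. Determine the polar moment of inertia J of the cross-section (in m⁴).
Model: a solid circular shaft of radius r, so J = (π·r^4) / 2.
Substitute:
  J = (π × 0.052^4) / 2
  J = 1.149 × 10⁻⁵ m⁴
Final answer: J = 1.149 × 10⁻⁵ m⁴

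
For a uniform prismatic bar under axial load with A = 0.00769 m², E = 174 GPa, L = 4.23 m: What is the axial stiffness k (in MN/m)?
Model: a uniform prismatic bar under axial load, so k = (A·E) / L.
Convert to SI units:
  E = 174 GPa = 1.74 × 10¹¹ Pa
Substitute:
  k = (0.00769 × (1.74 × 10¹¹)) / 4.23
  k = 3.163 × 10⁸ N/m
Convert: k = 3.163 × 10⁸ N/m = 316.3 MN/m
Final answer: k = 316.3 MN/m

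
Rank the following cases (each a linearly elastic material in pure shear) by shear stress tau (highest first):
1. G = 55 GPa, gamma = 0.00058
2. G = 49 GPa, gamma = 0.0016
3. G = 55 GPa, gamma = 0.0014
Model: a linearly elastic material in pure shear, so tau = G·gamma (SI units).
  Case 1: tau = (5.5 × 10¹⁰) × 0.00058 = 3.19 × 10⁷ Pa = 31.9 MPa
  Case 2: tau = (4.9 × 10¹⁰) × 0.0016 = 7.84 × 10⁷ Pa = 78.4 MPa
  Case 3: tau = (5.5 × 10¹⁰) × 0.0014 = 7.7 × 10⁷ Pa = 77 MPa
Ordering: 78.4 MPa (case 2) > 77 MPa (case 3) > 31.9 MPa (case 1)
Final answer: 2, 3, 1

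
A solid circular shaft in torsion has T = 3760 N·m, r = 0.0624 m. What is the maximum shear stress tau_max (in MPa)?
Model: a solid circular shaft in torsion, so tau_max = (2·T) / (π·r^3).
Substitute:
  tau_max = (2 × 3760) / (π × 0.0624^3)
  tau_max = 9.852 × 10⁶ Pa
Convert: tau_max = 9.852 × 10⁶ Pa = 9.852 MPa
Final answer: tau_max = 9.852 MPa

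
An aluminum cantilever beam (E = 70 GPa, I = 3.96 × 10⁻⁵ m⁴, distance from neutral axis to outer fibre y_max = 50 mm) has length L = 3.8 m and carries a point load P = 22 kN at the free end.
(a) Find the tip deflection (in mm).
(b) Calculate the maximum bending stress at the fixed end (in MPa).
(a) Tip deflection of a cantilever with an end point load: δ = P·L^3 / (3·E·I). Convert P = 22 kN = 22000 N, E = 70 GPa = 7 × 10¹⁰ Pa.
  δ = (22000 × 3.8^3) / (3 × (7 × 10¹⁰) × (3.96 × 10⁻⁵)) = 0.1452 m = 145.2 mm
(b) Maximum bending moment at the fixed end: M = P·L = 22000 × 3.8 = 83600 N·m. Convert y_max = 50 mm = 0.05 m.
  σ = M·y_max / I = (83600 × 0.05) / (3.96 × 10⁻⁵) = 1.056 × 10⁸ Pa = 105.6 MPa
Final answer: (a) δ = 145.2 mm, (b) σ = 105.6 MPa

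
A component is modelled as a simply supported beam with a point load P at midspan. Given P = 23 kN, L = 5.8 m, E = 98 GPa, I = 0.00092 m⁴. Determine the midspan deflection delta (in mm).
Model: a simply supported beam with a point load P at midspan, so delta = (P·L^3) / (48·E·I).
Convert to SI units:
  P = 23 kN = 23000 N
  E = 98 GPa = 9.8 × 10¹⁰ Pa
Substitute:
  delta = (23000 × 5.8^3) / (48 × (9.8 × 10¹⁰) × 0.00092)
  delta = 0.001037 m
Convert: delta = 0.001037 m = 1.037 mm
Final answer: delta = 1.037 mm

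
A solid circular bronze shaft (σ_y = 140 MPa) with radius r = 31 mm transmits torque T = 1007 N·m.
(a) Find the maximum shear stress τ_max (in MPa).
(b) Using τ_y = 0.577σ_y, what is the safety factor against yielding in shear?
(a) For a solid circular shaft, τ_max = T·r/J with J = π·r^4/2, i.e. τ_max = 2·T / (π·r^3). Convert r = 31 mm = 0.031 m.
  τ_max = (2 × 1007) / (π × 0.031^3) = 2.152 × 10⁷ Pa = 21.52 MPa
(b) τ_y = 0.577 × 140 = 80.78 MPa
  SF = τ_y/τ_max = 80.78 / 21.52 = 3.754
Final answer: (a) τ_max = 21.52 MPa, (b) SF = 3.754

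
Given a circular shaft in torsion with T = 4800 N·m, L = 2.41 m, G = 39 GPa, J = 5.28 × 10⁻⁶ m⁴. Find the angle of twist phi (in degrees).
Model: a circular shaft in torsion, so phi = (T·L) / (G·J).
Convert to SI units:
  G = 39 GPa = 3.9 × 10¹⁰ Pa
Substitute:
  phi = (4800 × 2.41) / ((3.9 × 10¹⁰) × (5.28 × 10⁻⁶))
  phi = 0.05618 rad
Convert to degrees: phi = 0.05618 × 180/π = 3.219°
Final answer: phi = 3.219°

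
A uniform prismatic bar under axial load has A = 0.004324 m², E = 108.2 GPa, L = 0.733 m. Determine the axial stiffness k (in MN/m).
Model: a uniform prismatic bar under axial load, so k = (A·E) / L.
Convert to SI units:
  E = 108.2 GPa = 1.082 × 10¹¹ Pa
Substitute:
  k = (0.004324 × (1.082 × 10¹¹)) / 0.733
  k = 6.383 × 10⁸ N/m
Convert: k = 6.383 × 10⁸ N/m = 638.3 MN/m
Final answer: k = 638.3 MN/m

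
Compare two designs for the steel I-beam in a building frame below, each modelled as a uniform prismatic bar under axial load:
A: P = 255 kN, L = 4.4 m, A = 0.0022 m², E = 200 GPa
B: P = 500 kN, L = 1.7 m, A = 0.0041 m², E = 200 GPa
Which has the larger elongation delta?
Model: a uniform prismatic bar under axial load, so delta = (P·L) / (A·E) (SI units).
  A: delta = (255000 × 4.4) / (0.0022 × (2 × 10¹¹)) = 0.00255 m = 2.55 mm
  B: delta = (500000 × 1.7) / (0.0041 × (2 × 10¹¹)) = 0.001037 m = 1.037 mm
2.55 mm > 1.037 mm, so A is larger.
Final answer: A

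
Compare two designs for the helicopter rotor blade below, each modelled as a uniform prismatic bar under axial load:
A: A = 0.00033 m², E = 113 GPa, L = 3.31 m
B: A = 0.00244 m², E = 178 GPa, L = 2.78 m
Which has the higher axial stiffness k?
Model: a uniform prismatic bar under axial load, so k = (A·E) / L (SI units).
  A: k = (0.00033 × (1.13 × 10¹¹)) / 3.31 = 1.127 × 10⁷ N/m = 11.27 MN/m
  B: k = (0.00244 × (1.78 × 10¹¹)) / 2.78 = 1.562 × 10⁸ N/m = 156.2 MN/m
156.2 MN/m > 11.27 MN/m, so B is larger.
Final answer: B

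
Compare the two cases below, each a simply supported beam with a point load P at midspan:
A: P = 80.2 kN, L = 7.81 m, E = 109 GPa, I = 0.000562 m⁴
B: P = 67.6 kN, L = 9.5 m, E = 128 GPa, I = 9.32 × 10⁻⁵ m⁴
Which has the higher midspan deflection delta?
Model: a simply supported beam with a point load P at midspan, so delta = (P·L^3) / (48·E·I) (SI units).
  A: delta = (80200 × 7.81^3) / (48 × (1.09 × 10¹¹) × 0.000562) = 0.01299 m = 12.99 mm
  B: delta = (67600 × 9.5^3) / (48 × (1.28 × 10¹¹) × (9.32 × 10⁻⁵)) = 0.1012 m = 101.2 mm
101.2 mm > 12.99 mm, so B is larger.
Final answer: B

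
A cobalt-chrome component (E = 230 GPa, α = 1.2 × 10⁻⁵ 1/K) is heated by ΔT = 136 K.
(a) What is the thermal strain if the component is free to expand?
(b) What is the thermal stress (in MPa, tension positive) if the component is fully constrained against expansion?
(a) Free thermal strain ε_th = α·ΔT = (1.2 × 10⁻⁵) × 136 = 0.001632
(b) Fully constrained, the expansion is suppressed, so σ = -E·α·ΔT. Convert E = 230 GPa = 2.3 × 10¹¹ Pa.
  σ = -(2.3 × 10¹¹) × (1.2 × 10⁻⁵) × 136 = -3.754 × 10⁸ Pa = -375.4 MPa (compressive)
Final answer: (a) ε_th = 0.001632, (b) σ = -375.4 MPa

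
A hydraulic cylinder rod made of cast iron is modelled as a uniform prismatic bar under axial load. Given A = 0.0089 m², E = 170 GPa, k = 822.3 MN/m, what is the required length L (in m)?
Model: a uniform prismatic bar under axial load, so k = (A·E) / L.
Solve for L: L = (A·E) / k.
Convert to SI units:
  E = 170 GPa = 1.7 × 10¹¹ Pa
  k = 822.3 MN/m = 8.223 × 10⁸ N/m
Substitute:
  L = (0.0089 × (1.7 × 10¹¹)) / (8.223 × 10⁸)
  L = 1.84 m
Final answer: L = 1.84 m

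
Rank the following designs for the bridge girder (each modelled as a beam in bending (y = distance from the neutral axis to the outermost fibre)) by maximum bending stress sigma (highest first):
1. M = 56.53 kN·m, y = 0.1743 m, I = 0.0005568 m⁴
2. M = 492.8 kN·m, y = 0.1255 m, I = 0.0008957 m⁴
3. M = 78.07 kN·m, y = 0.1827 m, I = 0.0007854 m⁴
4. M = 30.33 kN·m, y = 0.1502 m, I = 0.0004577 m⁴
Model: a beam in bending (y = distance from the neutral axis to the outermost fibre), so sigma = (M·y) / I (SI units).
  Case 1: sigma = (56530 × 0.1743) / 0.0005568 = 1.77 × 10⁷ Pa = 17.7 MPa
  Case 2: sigma = (492800 × 0.1255) / 0.0008957 = 6.905 × 10⁷ Pa = 69.05 MPa
  Case 3: sigma = (78070 × 0.1827) / 0.0007854 = 1.816 × 10⁷ Pa = 18.16 MPa
  Case 4: sigma = (30330 × 0.1502) / 0.0004577 = 9.953 × 10⁶ Pa = 9.953 MPa
Ordering: 69.05 MPa (case 2) > 18.16 MPa (case 3) > 17.7 MPa (case 1) > 9.953 MPa (case 4)
Final answer: 2, 3, 1, 4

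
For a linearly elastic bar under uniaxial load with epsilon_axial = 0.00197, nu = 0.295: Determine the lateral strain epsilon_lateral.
Model: a linearly elastic bar under uniaxial load, so epsilon_lateral = -nu·epsilon_axial.
Substitute:
  epsilon_lateral = -(0.295 × 0.00197)
  epsilon_lateral = -0.0005812
Final answer: epsilon_lateral = -0.0005812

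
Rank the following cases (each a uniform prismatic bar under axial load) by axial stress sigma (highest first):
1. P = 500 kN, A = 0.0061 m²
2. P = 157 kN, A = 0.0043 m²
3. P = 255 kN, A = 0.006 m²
Model: a uniform prismatic bar under axial load, so sigma = P / A (SI units).
  Case 1: sigma = 500000 / 0.0061 = 8.197 × 10⁷ Pa = 81.97 MPa
  Case 2: sigma = 157000 / 0.0043 = 3.651 × 10⁷ Pa = 36.51 MPa
  Case 3: sigma = 255000 / 0.006 = 4.25 × 10⁷ Pa = 42.5 MPa
Ordering: 81.97 MPa (case 1) > 42.5 MPa (case 3) > 36.51 MPa (case 2)
Final answer: 1, 3, 2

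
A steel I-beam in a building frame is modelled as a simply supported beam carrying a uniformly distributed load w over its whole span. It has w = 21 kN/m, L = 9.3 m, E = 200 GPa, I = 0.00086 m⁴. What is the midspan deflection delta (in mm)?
Model: a simply supported beam carrying a uniformly distributed load w over its whole span, so delta = (5·w·L^4) / (384·E·I).
Convert to SI units:
  w = 21 kN/m = 21000 N/m
  E = 200 GPa = 2 × 10¹¹ Pa
Substitute:
  delta = (5 × 21000 × 9.3^4) / (384 × (2 × 10¹¹) × 0.00086)
  delta = 0.01189 m
Convert: delta = 0.01189 m = 11.89 mm
Final answer: delta = 11.89 mm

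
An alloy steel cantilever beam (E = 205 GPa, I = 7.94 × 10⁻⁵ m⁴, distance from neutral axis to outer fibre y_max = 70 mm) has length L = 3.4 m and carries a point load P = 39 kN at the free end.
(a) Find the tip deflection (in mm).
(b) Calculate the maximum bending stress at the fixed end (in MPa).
(a) Tip deflection of a cantilever with an end point load: δ = P·L^3 / (3·E·I). Convert P = 39 kN = 39000 N, E = 205 GPa = 2.05 × 10¹¹ Pa.
  δ = (39000 × 3.4^3) / (3 × (2.05 × 10¹¹) × (7.94 × 10⁻⁵)) = 0.03139 m = 31.39 mm
(b) Maximum bending moment at the fixed end: M = P·L = 39000 × 3.4 = 132600 N·m. Convert y_max = 70 mm = 0.07 m.
  σ = M·y_max / I = (132600 × 0.07) / (7.94 × 10⁻⁵) = 1.169 × 10⁸ Pa = 116.9 MPa
Final answer: (a) δ = 31.39 mm, (b) σ = 116.9 MPa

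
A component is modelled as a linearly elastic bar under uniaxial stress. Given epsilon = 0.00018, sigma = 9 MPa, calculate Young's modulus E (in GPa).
Model: a linearly elastic bar under uniaxial stress, so sigma = E·epsilon.
Solve for E: E = sigma / epsilon.
Convert to SI units:
  sigma = 9 MPa = 9 × 10⁶ Pa
Substitute:
  E = (9 × 10⁶) / 0.00018
  E = 5 × 10¹⁰ Pa
Convert: E = 5 × 10¹⁰ Pa = 50 GPa
Final answer: E = 50 GPa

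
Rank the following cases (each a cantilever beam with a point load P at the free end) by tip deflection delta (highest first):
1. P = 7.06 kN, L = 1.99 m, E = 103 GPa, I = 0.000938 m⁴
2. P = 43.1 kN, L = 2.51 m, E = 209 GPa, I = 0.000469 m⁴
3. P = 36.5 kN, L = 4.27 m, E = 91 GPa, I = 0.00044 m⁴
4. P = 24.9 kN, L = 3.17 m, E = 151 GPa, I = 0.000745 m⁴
Model: a cantilever beam with a point load P at the free end, so delta = (P·L^3) / (3·E·I) (SI units).
  Case 1: delta = (7060 × 1.99^3) / (3 × (1.03 × 10¹¹) × 0.000938) = 0.000192 m = 0.192 mm
  Case 2: delta = (43100 × 2.51^3) / (3 × (2.09 × 10¹¹) × 0.000469) = 0.002318 m = 2.318 mm
  Case 3: delta = (36500 × 4.27^3) / (3 × (9.1 × 10¹⁰) × 0.00044) = 0.02366 m = 23.66 mm
  Case 4: delta = (24900 × 3.17^3) / (3 × (1.51 × 10¹¹) × 0.000745) = 0.00235 m = 2.35 mm
Ordering: 23.66 mm (case 3) > 2.35 mm (case 4) > 2.318 mm (case 2) > 0.192 mm (case 1)
Final answer: 3, 4, 2, 1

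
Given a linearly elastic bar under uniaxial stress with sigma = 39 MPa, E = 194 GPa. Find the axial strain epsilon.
Model: a linearly elastic bar under uniaxial stress, so epsilon = sigma / E.
Convert to SI units:
  sigma = 39 MPa = 3.9 × 10⁷ Pa
  E = 194 GPa = 1.94 × 10¹¹ Pa
Substitute:
  epsilon = (3.9 × 10⁷) / (1.94 × 10¹¹)
  epsilon = 0.000201
Final answer: epsilon = 0.000201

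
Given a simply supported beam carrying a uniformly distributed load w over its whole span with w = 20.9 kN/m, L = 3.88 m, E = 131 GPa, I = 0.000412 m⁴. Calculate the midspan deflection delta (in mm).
Model: a simply supported beam carrying a uniformly distributed load w over its whole span, so delta = (5·w·L^4) / (384·E·I).
Convert to SI units:
  w = 20.9 kN/m = 20900 N/m
  E = 131 GPa = 1.31 × 10¹¹ Pa
Substitute:
  delta = (5 × 20900 × 3.88^4) / (384 × (1.31 × 10¹¹) × 0.000412)
  delta = 0.001143 m
Convert: delta = 0.001143 m = 1.143 mm
Final answer: delta = 1.143 mm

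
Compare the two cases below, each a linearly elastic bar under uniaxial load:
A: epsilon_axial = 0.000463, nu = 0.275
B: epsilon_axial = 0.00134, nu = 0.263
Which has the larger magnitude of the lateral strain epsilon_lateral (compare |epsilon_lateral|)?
Model: a linearly elastic bar under uniaxial load, so epsilon_lateral = -nu·epsilon_axial (SI units).
  A: epsilon_lateral = -(0.275 × 0.000463) = -0.0001273
  B: epsilon_lateral = -(0.263 × 0.00134) = -0.0003524
|epsilon_lateral|: A = 0.0001273, B = 0.0003524, so B is larger in magnitude.
Final answer: B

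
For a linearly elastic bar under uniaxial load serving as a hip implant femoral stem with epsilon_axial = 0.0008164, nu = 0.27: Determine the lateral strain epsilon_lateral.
Model: a linearly elastic bar under uniaxial load, so epsilon_lateral = -nu·epsilon_axial.
Substitute:
  epsilon_lateral = -(0.27 × 0.0008164)
  epsilon_lateral = -0.0002204
Final answer: epsilon_lateral = -0.0002204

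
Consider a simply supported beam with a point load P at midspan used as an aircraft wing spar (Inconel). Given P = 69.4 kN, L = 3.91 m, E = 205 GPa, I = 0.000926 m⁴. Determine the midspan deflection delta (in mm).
Model: a simply supported beam with a point load P at midspan, so delta = (P·L^3) / (48·E·I).
Convert to SI units:
  P = 69.4 kN = 69400 N
  E = 205 GPa = 2.05 × 10¹¹ Pa
Substitute:
  delta = (69400 × 3.91^3) / (48 × (2.05 × 10¹¹) × 0.000926)
  delta = 0.0004553 m
Convert: delta = 0.0004553 m = 0.4553 mm
Final answer: delta = 0.4553 mm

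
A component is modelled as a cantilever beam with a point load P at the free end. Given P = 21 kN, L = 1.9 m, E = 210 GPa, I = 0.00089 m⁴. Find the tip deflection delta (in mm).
Model: a cantilever beam with a point load P at the free end, so delta = (P·L^3) / (3·E·I).
Convert to SI units:
  P = 21 kN = 21000 N
  E = 210 GPa = 2.1 × 10¹¹ Pa
Substitute:
  delta = (21000 × 1.9^3) / (3 × (2.1 × 10¹¹) × 0.00089)
  delta = 0.0002569 m
Convert: delta = 0.0002569 m = 0.2569 mm
Final answer: delta = 0.2569 mm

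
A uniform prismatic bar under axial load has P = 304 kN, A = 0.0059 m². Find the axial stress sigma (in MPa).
Model: a uniform prismatic bar under axial load, so sigma = P / A.
Convert to SI units:
  P = 304 kN = 304000 N
Substitute:
  sigma = 304000 / 0.0059
  sigma = 5.153 × 10⁷ Pa
Convert: sigma = 5.153 × 10⁷ Pa = 51.53 MPa
Final answer: sigma = 51.53 MPa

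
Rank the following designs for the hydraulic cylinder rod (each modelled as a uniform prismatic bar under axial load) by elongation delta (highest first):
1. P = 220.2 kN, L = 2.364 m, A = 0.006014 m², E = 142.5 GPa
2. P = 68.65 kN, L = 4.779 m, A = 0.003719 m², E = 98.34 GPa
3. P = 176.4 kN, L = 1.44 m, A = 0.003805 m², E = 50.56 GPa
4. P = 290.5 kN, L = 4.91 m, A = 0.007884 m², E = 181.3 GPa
Model: a uniform prismatic bar under axial load, so delta = (P·L) / (A·E) (SI units).
  Case 1: delta = (220200 × 2.364) / (0.006014 × (1.425 × 10¹¹)) = 0.0006074 m = 0.6074 mm
  Case 2: delta = (68650 × 4.779) / (0.003719 × (9.834 × 10¹⁰)) = 0.0008971 m = 0.8971 mm
  Case 3: delta = (176400 × 1.44) / (0.003805 × (5.056 × 10¹⁰)) = 0.00132 m = 1.32 mm
  Case 4: delta = (290500 × 4.91) / (0.007884 × (1.813 × 10¹¹)) = 0.0009979 m = 0.9979 mm
Ordering: 1.32 mm (case 3) > 0.9979 mm (case 4) > 0.8971 mm (case 2) > 0.6074 mm (case 1)
Final answer: 3, 4, 2, 1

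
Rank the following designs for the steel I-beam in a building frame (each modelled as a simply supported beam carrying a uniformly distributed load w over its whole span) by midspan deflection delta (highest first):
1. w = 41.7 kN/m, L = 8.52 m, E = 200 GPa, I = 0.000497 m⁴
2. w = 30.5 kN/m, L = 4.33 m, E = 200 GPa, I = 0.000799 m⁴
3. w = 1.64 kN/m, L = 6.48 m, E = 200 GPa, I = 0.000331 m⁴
Model: a simply supported beam carrying a uniformly distributed load w over its whole span, so delta = (5·w·L^4) / (384·E·I) (SI units).
  Case 1: delta = (5 × 41700 × 8.52^4) / (384 × (2 × 10¹¹) × 0.000497) = 0.02878 m = 28.78 mm
  Case 2: delta = (5 × 30500 × 4.33^4) / (384 × (2 × 10¹¹) × 0.000799) = 0.0008736 m = 0.8736 mm
  Case 3: delta = (5 × 1640 × 6.48^4) / (384 × (2 × 10¹¹) × 0.000331) = 0.0005688 m = 0.5688 mm
Ordering: 28.78 mm (case 1) > 0.8736 mm (case 2) > 0.5688 mm (case 3)
Final answer: 1, 2, 3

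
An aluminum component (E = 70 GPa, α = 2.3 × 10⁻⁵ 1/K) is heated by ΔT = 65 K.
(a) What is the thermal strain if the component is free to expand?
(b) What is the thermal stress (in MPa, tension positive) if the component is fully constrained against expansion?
(a) Free thermal strain ε_th = α·ΔT = (2.3 × 10⁻⁵) × 65 = 0.001495
(b) Fully constrained, the expansion is suppressed, so σ = -E·α·ΔT. Convert E = 70 GPa = 7 × 10¹⁰ Pa.
  σ = -(7 × 10¹⁰) × (2.3 × 10⁻⁵) × 65 = -1.046 × 10⁸ Pa = -104.6 MPa (compressive)
Final answer: (a) ε_th = 0.001495, (b) σ = -104.6 MPa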